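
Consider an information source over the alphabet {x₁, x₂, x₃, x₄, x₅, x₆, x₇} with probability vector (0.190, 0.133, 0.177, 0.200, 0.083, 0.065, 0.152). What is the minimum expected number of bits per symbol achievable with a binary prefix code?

Repeatedly combine the two least-probable nodes; the expected code length is the sum of the merged weights.
merge 13/200 + 83/1000 → 37/250
merge 133/1000 + 37/250 → 281/1000
merge 19/125 + 177/1000 → 329/1000
merge 19/100 + 1/5 → 39/100
merge 281/1000 + 329/1000 → 61/100
merge 39/100 + 61/100 → 1
L = 37/250 + 281/1000 + 329/1000 + 39/100 + 61/100 + 1 = 1379/500 = 2.758 bits/symbol.

2.758 bits/symbol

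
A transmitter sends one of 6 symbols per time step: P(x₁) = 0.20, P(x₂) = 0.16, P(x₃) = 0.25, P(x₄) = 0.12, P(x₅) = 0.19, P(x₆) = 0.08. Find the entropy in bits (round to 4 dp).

2.5012 bits

H = −Σ pᵢ log₂ pᵢ.
−0.20·log₂(0.20) = 0.4644
−0.16·log₂(0.16) = 0.4230
−0.25·log₂(0.25) = 0.5000
−0.12·log₂(0.12) = 0.3671
−0.19·log₂(0.19) = 0.4552
−0.08·log₂(0.08) = 0.2915
Sum ≈ 2.5012 → 2.5012 bits.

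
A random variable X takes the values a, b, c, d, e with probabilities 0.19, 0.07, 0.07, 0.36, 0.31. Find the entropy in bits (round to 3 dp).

2.047 bits

H = −Σ pᵢ log₂ pᵢ.
−0.19·log₂(0.19) = 0.4552
−0.07·log₂(0.07) = 0.2686
−0.07·log₂(0.07) = 0.2686
−0.36·log₂(0.36) = 0.5306
−0.31·log₂(0.31) = 0.5238
Sum ≈ 2.0467 → 2.047 bits.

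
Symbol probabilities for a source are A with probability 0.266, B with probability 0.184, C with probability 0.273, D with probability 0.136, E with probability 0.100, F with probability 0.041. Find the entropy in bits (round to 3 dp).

2.381 bits

H = −Σ pᵢ log₂ pᵢ.
−0.266·log₂(0.266) = 0.5082
−0.184·log₂(0.184) = 0.4494
−0.273·log₂(0.273) = 0.5113
−0.136·log₂(0.136) = 0.3915
−0.100·log₂(0.100) = 0.3322
−0.041·log₂(0.041) = 0.1889
Sum ≈ 2.3815 → 2.381 bits.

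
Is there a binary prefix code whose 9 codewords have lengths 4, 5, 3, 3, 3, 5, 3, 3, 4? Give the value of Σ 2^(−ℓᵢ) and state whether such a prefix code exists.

With common denominator 2^5 = 32: Σ 2^(−ℓᵢ) = 2/32 + 1/32 + 4/32 + 4/32 + 4/32 + 1/32 + 4/32 + 4/32 + 2/32 = 26/32 = 0.8125.
Kraft's inequality requires Σ ≤ 1; here Σ = 0.8125 ≤ 1, so such a prefix code exists.

0.8125; yes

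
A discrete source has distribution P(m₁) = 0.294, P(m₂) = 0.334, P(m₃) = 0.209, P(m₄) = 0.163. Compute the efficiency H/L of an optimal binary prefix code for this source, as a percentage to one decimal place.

97.3%

Entropy H = −Σ p log₂ p ≈ 1.9462 bits.
Huffman merges: 163/1000+209/1000→93/250; 147/500+167/500→157/250; 93/250+157/250→1. L = 2 ≈ 2.0000.
Efficiency = H/L = 1.9462/2.0000 = 97.3%.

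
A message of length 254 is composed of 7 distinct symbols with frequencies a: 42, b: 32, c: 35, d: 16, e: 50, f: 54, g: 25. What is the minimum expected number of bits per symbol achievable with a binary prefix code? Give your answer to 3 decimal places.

2.752 bits/symbol

Probabilities are the counts divided by 254.
Repeatedly combine the two least-probable nodes; the expected code length is the sum of the merged weights.
merge 8/127 + 25/254 → 41/254
merge 16/127 + 35/254 → 67/254
merge 41/254 + 21/127 → 83/254
merge 25/127 + 27/127 → 52/127
merge 67/254 + 83/254 → 75/127
merge 52/127 + 75/127 → 1
L = 41/254 + 67/254 + 83/254 + 52/127 + 75/127 + 1 = 699/254 ≈ 2.752 bits/symbol.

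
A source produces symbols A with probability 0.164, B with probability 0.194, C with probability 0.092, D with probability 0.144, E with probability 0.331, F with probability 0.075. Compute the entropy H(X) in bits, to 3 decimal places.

H = −Σ pᵢ log₂ pᵢ.
−0.164·log₂(0.164) = 0.4278
−0.194·log₂(0.194) = 0.4590
−0.092·log₂(0.092) = 0.3167
−0.144·log₂(0.144) = 0.4026
−0.331·log₂(0.331) = 0.5280
−0.075·log₂(0.075) = 0.2803
Sum ≈ 2.4143 → 2.414 bits.

2.414 bits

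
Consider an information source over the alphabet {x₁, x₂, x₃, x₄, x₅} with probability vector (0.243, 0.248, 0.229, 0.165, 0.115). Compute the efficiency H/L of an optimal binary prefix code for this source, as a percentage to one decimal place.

99.5%

Entropy H = −Σ p log₂ p ≈ 2.2696 bits.
Huffman merges: 23/200+33/200→7/25; 229/1000+243/1000→59/125; 31/125+7/25→66/125; 59/125+66/125→1. L = 57/25 ≈ 2.2800.
Efficiency = H/L = 2.2696/2.2800 = 99.5%.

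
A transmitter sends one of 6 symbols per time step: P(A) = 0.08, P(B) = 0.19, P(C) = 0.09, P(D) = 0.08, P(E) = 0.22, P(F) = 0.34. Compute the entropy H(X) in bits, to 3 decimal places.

H = −Σ pᵢ log₂ pᵢ.
−0.08·log₂(0.08) = 0.2915
−0.19·log₂(0.19) = 0.4552
−0.09·log₂(0.09) = 0.3127
−0.08·log₂(0.08) = 0.2915
−0.22·log₂(0.22) = 0.4806
−0.34·log₂(0.34) = 0.5292
Sum ≈ 2.3606 → 2.361 bits.

2.361 bits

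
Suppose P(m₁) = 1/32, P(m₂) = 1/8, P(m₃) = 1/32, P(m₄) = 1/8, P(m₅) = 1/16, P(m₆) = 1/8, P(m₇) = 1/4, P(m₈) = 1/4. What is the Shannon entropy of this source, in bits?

Each probability is a power of 1/2, so log₂(1/p) is an integer.
H = Σ p·log₂(1/p) = 1/32·5 + 1/8·3 + 1/32·5 + 1/8·3 + 1/16·4 + 1/8·3 + 1/4·2 + 1/4·2 = 2.6875 bits.

2.6875 bits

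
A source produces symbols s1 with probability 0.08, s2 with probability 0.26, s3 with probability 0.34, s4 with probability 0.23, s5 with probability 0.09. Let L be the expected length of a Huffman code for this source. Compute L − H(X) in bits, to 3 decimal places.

0.044 bits

Entropy H = −Σ p log₂ p ≈ 2.1263 bits.
Huffman merges: 2/25+9/100→17/100; 17/100+23/100→2/5; 13/50+17/50→3/5; 2/5+3/5→1. L = 217/100 ≈ 2.1700.
L − H = 2.1700 − 2.1263 = 0.044 bits.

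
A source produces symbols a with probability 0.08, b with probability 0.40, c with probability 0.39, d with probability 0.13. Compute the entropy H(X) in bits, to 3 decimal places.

H = −Σ pᵢ log₂ pᵢ.
−0.08·log₂(0.08) = 0.2915
−0.40·log₂(0.40) = 0.5288
−0.39·log₂(0.39) = 0.5298
−0.13·log₂(0.13) = 0.3826
Sum ≈ 1.7327 → 1.733 bits.

1.733 bits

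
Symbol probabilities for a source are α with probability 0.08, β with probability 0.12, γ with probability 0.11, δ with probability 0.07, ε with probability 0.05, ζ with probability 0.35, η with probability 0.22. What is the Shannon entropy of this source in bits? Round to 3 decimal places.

H = −Σ pᵢ log₂ pᵢ.
−0.08·log₂(0.08) = 0.2915
−0.12·log₂(0.12) = 0.3671
−0.11·log₂(0.11) = 0.3503
−0.07·log₂(0.07) = 0.2686
−0.05·log₂(0.05) = 0.2161
−0.35·log₂(0.35) = 0.5301
−0.22·log₂(0.22) = 0.4806
Sum ≈ 2.5042 → 2.504 bits.

2.504 bits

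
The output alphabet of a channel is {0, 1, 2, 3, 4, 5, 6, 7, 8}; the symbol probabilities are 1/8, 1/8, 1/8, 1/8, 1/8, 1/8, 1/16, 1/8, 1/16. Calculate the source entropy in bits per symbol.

Each probability is a power of 1/2, so log₂(1/p) is an integer.
H = Σ p·log₂(1/p) = 1/8·3 + 1/8·3 + 1/8·3 + 1/8·3 + 1/8·3 + 1/8·3 + 1/16·4 + 1/8·3 + 1/16·4 = 3.125 bits.

3.125 bits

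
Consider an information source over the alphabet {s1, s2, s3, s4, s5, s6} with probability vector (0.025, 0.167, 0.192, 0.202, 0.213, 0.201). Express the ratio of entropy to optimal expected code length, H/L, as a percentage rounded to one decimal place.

94.3%

Entropy H = −Σ p log₂ p ≈ 2.4280 bits.
Huffman merges: 1/40+167/1000→24/125; 24/125+24/125→48/125; 201/1000+101/500→403/1000; 213/1000+48/125→597/1000; 403/1000+597/1000→1. L = 322/125 ≈ 2.5760.
Efficiency = H/L = 2.4280/2.5760 = 94.3%.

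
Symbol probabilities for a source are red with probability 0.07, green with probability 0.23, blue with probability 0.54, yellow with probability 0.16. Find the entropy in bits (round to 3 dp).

H = −Σ pᵢ log₂ pᵢ.
−0.07·log₂(0.07) = 0.2686
−0.23·log₂(0.23) = 0.4877
−0.54·log₂(0.54) = 0.4800
−0.16·log₂(0.16) = 0.4230
Sum ≈ 1.6593 → 1.659 bits.

1.659 bits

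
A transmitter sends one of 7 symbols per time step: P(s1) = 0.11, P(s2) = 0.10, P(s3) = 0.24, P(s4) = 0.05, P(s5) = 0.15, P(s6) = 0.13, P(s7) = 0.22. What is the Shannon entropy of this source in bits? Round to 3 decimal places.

H = −Σ pᵢ log₂ pᵢ.
−0.11·log₂(0.11) = 0.3503
−0.10·log₂(0.10) = 0.3322
−0.24·log₂(0.24) = 0.4941
−0.05·log₂(0.05) = 0.2161
−0.15·log₂(0.15) = 0.4105
−0.13·log₂(0.13) = 0.3826
−0.22·log₂(0.22) = 0.4806
Sum ≈ 2.6665 → 2.666 bits.

2.666 bits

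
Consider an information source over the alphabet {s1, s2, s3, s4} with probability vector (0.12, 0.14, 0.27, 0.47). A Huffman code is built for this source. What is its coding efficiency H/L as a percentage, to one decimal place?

Entropy H = −Σ p log₂ p ≈ 1.7862 bits.
Huffman merges: 3/25+7/50→13/50; 13/50+27/100→53/100; 47/100+53/100→1. L = 179/100 ≈ 1.7900.
Efficiency = H/L = 1.7862/1.7900 = 99.8%.

99.8%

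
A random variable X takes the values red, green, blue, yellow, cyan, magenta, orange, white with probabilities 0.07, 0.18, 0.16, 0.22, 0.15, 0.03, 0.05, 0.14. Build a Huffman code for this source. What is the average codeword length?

2.83 bits/symbol

Repeatedly combine the two least-probable nodes; the expected code length is the sum of the merged weights.
merge 3/100 + 1/20 → 2/25
merge 7/100 + 2/25 → 3/20
merge 7/50 + 3/20 → 29/100
merge 3/20 + 4/25 → 31/100
merge 9/50 + 11/50 → 2/5
merge 29/100 + 31/100 → 3/5
merge 2/5 + 3/5 → 1
L = 2/25 + 3/20 + 29/100 + 31/100 + 2/5 + 3/5 + 1 = 283/100 = 2.83 bits/symbol.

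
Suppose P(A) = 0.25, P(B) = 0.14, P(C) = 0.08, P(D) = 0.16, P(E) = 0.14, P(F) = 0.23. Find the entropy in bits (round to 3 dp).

2.496 bits

H = −Σ pᵢ log₂ pᵢ.
−0.25·log₂(0.25) = 0.5000
−0.14·log₂(0.14) = 0.3971
−0.08·log₂(0.08) = 0.2915
−0.16·log₂(0.16) = 0.4230
−0.14·log₂(0.14) = 0.3971
−0.23·log₂(0.23) = 0.4877
Sum ≈ 2.4964 → 2.496 bits.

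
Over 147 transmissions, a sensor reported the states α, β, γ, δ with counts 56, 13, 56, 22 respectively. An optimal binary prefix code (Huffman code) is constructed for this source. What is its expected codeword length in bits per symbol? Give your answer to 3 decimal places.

1.857 bits/symbol

Probabilities are the counts divided by 147.
Repeatedly combine the two least-probable nodes; the expected code length is the sum of the merged weights.
merge 13/147 + 22/147 → 5/21
merge 5/21 + 8/21 → 13/21
merge 8/21 + 13/21 → 1
L = 5/21 + 13/21 + 1 = 13/7 ≈ 1.857 bits/symbol.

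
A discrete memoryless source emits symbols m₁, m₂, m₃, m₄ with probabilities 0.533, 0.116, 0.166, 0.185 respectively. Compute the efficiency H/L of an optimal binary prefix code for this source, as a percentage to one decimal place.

98.6%

Entropy H = −Σ p log₂ p ≈ 1.7248 bits.
Huffman merges: 29/250+83/500→141/500; 37/200+141/500→467/1000; 467/1000+533/1000→1. L = 1749/1000 ≈ 1.7490.
Efficiency = H/L = 1.7248/1.7490 = 98.6%.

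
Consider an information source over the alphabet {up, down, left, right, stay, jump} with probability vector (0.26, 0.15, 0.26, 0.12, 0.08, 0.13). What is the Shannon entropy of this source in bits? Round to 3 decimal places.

H = −Σ pᵢ log₂ pᵢ.
−0.26·log₂(0.26) = 0.5053
−0.15·log₂(0.15) = 0.4105
−0.26·log₂(0.26) = 0.5053
−0.12·log₂(0.12) = 0.3671
−0.08·log₂(0.08) = 0.2915
−0.13·log₂(0.13) = 0.3826
Sum ≈ 2.4623 → 2.462 bits.

2.462 bits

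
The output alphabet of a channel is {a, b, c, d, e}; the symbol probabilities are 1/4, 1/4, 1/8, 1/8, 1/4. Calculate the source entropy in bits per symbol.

2.25 bits

Each probability is a power of 1/2, so log₂(1/p) is an integer.
H = Σ p·log₂(1/p) = 1/4·2 + 1/4·2 + 1/8·3 + 1/8·3 + 1/4·2 = 2.25 bits.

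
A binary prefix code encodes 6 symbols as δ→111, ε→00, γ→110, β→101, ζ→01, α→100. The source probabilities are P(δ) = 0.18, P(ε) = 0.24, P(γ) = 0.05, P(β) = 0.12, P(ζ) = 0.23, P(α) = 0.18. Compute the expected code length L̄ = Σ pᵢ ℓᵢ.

2.53 bits/symbol

L̄ = Σ pᵢ·ℓᵢ = 0.18·3 + 0.24·2 + 0.05·3 + 0.12·3 + 0.23·2 + 0.18·3 = 2.53 bits/symbol.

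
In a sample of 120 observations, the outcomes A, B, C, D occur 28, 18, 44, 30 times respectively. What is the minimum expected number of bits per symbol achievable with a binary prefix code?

Probabilities are the counts divided by 120.
Repeatedly combine the two least-probable nodes; the expected code length is the sum of the merged weights.
merge 3/20 + 7/30 → 23/60
merge 1/4 + 11/30 → 37/60
merge 23/60 + 37/60 → 1
L = 23/60 + 37/60 + 1 = 2 bits/symbol.

2 bits/symbol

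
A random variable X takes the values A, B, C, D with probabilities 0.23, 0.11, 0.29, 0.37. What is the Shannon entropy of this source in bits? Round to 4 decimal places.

1.8866 bits

H = −Σ pᵢ log₂ pᵢ.
−0.23·log₂(0.23) = 0.4877
−0.11·log₂(0.11) = 0.3503
−0.29·log₂(0.29) = 0.5179
−0.37·log₂(0.37) = 0.5307
Sum ≈ 1.8866 → 1.8866 bits.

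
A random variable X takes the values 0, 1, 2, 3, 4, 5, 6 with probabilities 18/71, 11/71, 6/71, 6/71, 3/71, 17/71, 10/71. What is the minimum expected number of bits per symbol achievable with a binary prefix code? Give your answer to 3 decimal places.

2.634 bits/symbol

Repeatedly combine the two least-probable nodes; the expected code length is the sum of the merged weights.
merge 3/71 + 6/71 → 9/71
merge 6/71 + 9/71 → 15/71
merge 10/71 + 11/71 → 21/71
merge 15/71 + 17/71 → 32/71
merge 18/71 + 21/71 → 39/71
merge 32/71 + 39/71 → 1
L = 9/71 + 15/71 + 21/71 + 32/71 + 39/71 + 1 = 187/71 ≈ 2.634 bits/symbol.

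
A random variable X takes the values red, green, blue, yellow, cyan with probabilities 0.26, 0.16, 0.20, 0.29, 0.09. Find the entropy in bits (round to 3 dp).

2.223 bits

H = −Σ pᵢ log₂ pᵢ.
−0.26·log₂(0.26) = 0.5053
−0.16·log₂(0.16) = 0.4230
−0.20·log₂(0.20) = 0.4644
−0.29·log₂(0.29) = 0.5179
−0.09·log₂(0.09) = 0.3127
Sum ≈ 2.2232 → 2.223 bits.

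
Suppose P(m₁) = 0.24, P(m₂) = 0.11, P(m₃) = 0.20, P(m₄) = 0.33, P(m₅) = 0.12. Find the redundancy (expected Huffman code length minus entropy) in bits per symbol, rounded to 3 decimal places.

0.026 bits

Entropy H = −Σ p log₂ p ≈ 2.2037 bits.
Huffman merges: 11/100+3/25→23/100; 1/5+23/100→43/100; 6/25+33/100→57/100; 43/100+57/100→1. L = 223/100 ≈ 2.2300.
L − H = 2.2300 − 2.2037 = 0.026 bits.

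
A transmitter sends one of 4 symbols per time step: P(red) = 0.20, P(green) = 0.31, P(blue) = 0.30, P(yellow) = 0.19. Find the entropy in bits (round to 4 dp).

1.9645 bits

H = −Σ pᵢ log₂ pᵢ.
−0.20·log₂(0.20) = 0.4644
−0.31·log₂(0.31) = 0.5238
−0.30·log₂(0.30) = 0.5211
−0.19·log₂(0.19) = 0.4552
Sum ≈ 1.9645 → 1.9645 bits.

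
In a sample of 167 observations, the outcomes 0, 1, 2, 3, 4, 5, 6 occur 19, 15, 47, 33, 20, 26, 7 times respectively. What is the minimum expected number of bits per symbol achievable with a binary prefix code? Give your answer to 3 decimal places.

2.653 bits/symbol

Probabilities are the counts divided by 167.
Repeatedly combine the two least-probable nodes; the expected code length is the sum of the merged weights.
merge 7/167 + 15/167 → 22/167
merge 19/167 + 20/167 → 39/167
merge 22/167 + 26/167 → 48/167
merge 33/167 + 39/167 → 72/167
merge 47/167 + 48/167 → 95/167
merge 72/167 + 95/167 → 1
L = 22/167 + 39/167 + 48/167 + 72/167 + 95/167 + 1 = 443/167 ≈ 2.653 bits/symbol.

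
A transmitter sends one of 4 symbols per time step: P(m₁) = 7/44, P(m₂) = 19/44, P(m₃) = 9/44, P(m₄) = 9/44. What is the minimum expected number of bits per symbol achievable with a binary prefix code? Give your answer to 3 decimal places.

1.932 bits/symbol

Repeatedly combine the two least-probable nodes; the expected code length is the sum of the merged weights.
merge 7/44 + 9/44 → 4/11
merge 9/44 + 4/11 → 25/44
merge 19/44 + 25/44 → 1
L = 4/11 + 25/44 + 1 = 85/44 ≈ 1.932 bits/symbol.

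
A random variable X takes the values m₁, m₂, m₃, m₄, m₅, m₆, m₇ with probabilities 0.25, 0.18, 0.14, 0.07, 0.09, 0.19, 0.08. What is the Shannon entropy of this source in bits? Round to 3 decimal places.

2.670 bits

H = −Σ pᵢ log₂ pᵢ.
−0.25·log₂(0.25) = 0.5000
−0.18·log₂(0.18) = 0.4453
−0.14·log₂(0.14) = 0.3971
−0.07·log₂(0.07) = 0.2686
−0.09·log₂(0.09) = 0.3127
−0.19·log₂(0.19) = 0.4552
−0.08·log₂(0.08) = 0.2915
Sum ≈ 2.6704 → 2.670 bits.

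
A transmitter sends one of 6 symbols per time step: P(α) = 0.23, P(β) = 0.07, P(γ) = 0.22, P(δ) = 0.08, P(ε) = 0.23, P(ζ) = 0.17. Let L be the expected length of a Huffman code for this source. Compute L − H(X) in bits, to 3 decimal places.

Entropy H = −Σ p log₂ p ≈ 2.4506 bits.
Huffman merges: 7/100+2/25→3/20; 3/20+17/100→8/25; 11/50+23/100→9/20; 23/100+8/25→11/20; 9/20+11/20→1. L = 247/100 ≈ 2.4700.
L − H = 2.4700 − 2.4506 = 0.019 bits.

0.019 bits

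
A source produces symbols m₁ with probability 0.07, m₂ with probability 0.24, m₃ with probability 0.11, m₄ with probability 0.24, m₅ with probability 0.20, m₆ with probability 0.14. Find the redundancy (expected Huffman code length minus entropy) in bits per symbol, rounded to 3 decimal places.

0.031 bits

Entropy H = −Σ p log₂ p ≈ 2.4686 bits.
Huffman merges: 7/100+11/100→9/50; 7/50+9/50→8/25; 1/5+6/25→11/25; 6/25+8/25→14/25; 11/25+14/25→1. L = 5/2 ≈ 2.5000.
L − H = 2.5000 − 2.4686 = 0.031 bits.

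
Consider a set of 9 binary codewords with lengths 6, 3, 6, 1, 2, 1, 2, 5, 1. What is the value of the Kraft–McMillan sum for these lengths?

2.1875

With common denominator 2^6 = 64: Σ 2^(−ℓᵢ) = 1/64 + 8/64 + 1/64 + 32/64 + 16/64 + 32/64 + 16/64 + 2/64 + 32/64 = 140/64 = 2.1875.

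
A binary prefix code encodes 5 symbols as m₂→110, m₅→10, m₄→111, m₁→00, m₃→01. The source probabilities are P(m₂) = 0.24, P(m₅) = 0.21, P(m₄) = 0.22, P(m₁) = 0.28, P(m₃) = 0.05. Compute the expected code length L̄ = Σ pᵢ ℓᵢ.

L̄ = Σ pᵢ·ℓᵢ = 0.24·3 + 0.21·2 + 0.22·3 + 0.28·2 + 0.05·2 = 2.46 bits/symbol.

2.46 bits/symbol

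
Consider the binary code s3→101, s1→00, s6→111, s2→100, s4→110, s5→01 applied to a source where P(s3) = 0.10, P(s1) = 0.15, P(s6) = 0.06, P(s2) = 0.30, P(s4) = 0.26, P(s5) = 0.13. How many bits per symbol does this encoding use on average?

L̄ = Σ pᵢ·ℓᵢ = 0.10·3 + 0.15·2 + 0.06·3 + 0.30·3 + 0.26·3 + 0.13·2 = 2.72 bits/symbol.

2.72 bits/symbol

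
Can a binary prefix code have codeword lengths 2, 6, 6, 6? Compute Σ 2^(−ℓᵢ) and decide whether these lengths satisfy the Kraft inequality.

0.296875; yes

With common denominator 2^6 = 64: Σ 2^(−ℓᵢ) = 16/64 + 1/64 + 1/64 + 1/64 = 19/64 = 0.296875.
Kraft's inequality requires Σ ≤ 1; here Σ = 0.296875 ≤ 1, so such a prefix code exists.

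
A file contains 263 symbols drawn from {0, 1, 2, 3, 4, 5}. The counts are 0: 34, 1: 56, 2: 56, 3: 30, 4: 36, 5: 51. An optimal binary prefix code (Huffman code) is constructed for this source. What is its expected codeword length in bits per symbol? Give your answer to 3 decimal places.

2.574 bits/symbol

Probabilities are the counts divided by 263.
Repeatedly combine the two least-probable nodes; the expected code length is the sum of the merged weights.
merge 30/263 + 34/263 → 64/263
merge 36/263 + 51/263 → 87/263
merge 56/263 + 56/263 → 112/263
merge 64/263 + 87/263 → 151/263
merge 112/263 + 151/263 → 1
L = 64/263 + 87/263 + 112/263 + 151/263 + 1 = 677/263 ≈ 2.574 bits/symbol.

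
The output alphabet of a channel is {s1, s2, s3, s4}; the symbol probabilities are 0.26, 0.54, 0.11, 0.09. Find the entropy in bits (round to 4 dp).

H = −Σ pᵢ log₂ pᵢ.
−0.26·log₂(0.26) = 0.5053
−0.54·log₂(0.54) = 0.4800
−0.11·log₂(0.11) = 0.3503
−0.09·log₂(0.09) = 0.3127
Sum ≈ 1.6483 → 1.6483 bits.

1.6483 bits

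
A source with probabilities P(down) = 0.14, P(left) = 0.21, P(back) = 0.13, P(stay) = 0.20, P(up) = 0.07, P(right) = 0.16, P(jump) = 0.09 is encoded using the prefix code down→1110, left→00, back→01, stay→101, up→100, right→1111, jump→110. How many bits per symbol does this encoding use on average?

2.96 bits/symbol

L̄ = Σ pᵢ·ℓᵢ = 0.14·4 + 0.21·2 + 0.13·2 + 0.20·3 + 0.07·3 + 0.16·4 + 0.09·3 = 2.96 bits/symbol.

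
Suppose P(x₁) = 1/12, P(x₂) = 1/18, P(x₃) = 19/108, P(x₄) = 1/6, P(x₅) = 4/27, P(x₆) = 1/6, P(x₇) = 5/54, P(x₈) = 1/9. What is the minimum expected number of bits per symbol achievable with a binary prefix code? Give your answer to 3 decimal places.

Repeatedly combine the two least-probable nodes; the expected code length is the sum of the merged weights.
merge 1/18 + 1/12 → 5/36
merge 5/54 + 1/9 → 11/54
merge 5/36 + 4/27 → 31/108
merge 1/6 + 1/6 → 1/3
merge 19/108 + 11/54 → 41/108
merge 31/108 + 1/3 → 67/108
merge 41/108 + 67/108 → 1
L = 5/36 + 11/54 + 31/108 + 1/3 + 41/108 + 67/108 + 1 = 80/27 ≈ 2.963 bits/symbol.

2.963 bits/symbol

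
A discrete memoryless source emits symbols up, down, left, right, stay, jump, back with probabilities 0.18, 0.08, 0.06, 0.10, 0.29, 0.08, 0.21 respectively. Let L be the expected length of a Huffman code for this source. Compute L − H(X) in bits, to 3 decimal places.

Entropy H = −Σ p log₂ p ≈ 2.5948 bits.
Huffman merges: 3/50+2/25→7/50; 2/25+1/10→9/50; 7/50+9/50→8/25; 9/50+21/100→39/100; 29/100+8/25→61/100; 39/100+61/100→1. L = 66/25 ≈ 2.6400.
L − H = 2.6400 − 2.5948 = 0.045 bits.

0.045 bits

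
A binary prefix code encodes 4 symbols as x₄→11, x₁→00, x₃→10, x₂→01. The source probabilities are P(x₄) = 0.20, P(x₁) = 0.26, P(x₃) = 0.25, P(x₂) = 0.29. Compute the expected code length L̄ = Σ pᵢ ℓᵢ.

L̄ = Σ pᵢ·ℓᵢ = 0.20·2 + 0.26·2 + 0.25·2 + 0.29·2 = 2 bits/symbol.

2 bits/symbol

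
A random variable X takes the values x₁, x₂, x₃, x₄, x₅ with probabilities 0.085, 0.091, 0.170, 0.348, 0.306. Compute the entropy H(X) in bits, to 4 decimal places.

H = −Σ pᵢ log₂ pᵢ.
−0.085·log₂(0.085) = 0.3023
−0.091·log₂(0.091) = 0.3147
−0.170·log₂(0.170) = 0.4346
−0.348·log₂(0.348) = 0.5299
−0.306·log₂(0.306) = 0.5228
Sum ≈ 2.1043 → 2.1043 bits.

2.1043 bits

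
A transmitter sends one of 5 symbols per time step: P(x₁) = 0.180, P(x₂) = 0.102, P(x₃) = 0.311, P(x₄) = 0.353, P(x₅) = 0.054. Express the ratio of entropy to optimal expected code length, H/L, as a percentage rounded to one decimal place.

96.4%

Entropy H = −Σ p log₂ p ≈ 2.0630 bits.
Huffman merges: 27/500+51/500→39/250; 39/250+9/50→42/125; 311/1000+42/125→647/1000; 353/1000+647/1000→1. L = 2139/1000 ≈ 2.1390.
Efficiency = H/L = 2.0630/2.1390 = 96.4%.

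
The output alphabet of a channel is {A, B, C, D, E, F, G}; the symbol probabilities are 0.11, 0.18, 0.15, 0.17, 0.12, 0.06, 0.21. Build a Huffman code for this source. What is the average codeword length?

2.78 bits/symbol

Repeatedly combine the two least-probable nodes; the expected code length is the sum of the merged weights.
merge 3/50 + 11/100 → 17/100
merge 3/25 + 3/20 → 27/100
merge 17/100 + 17/100 → 17/50
merge 9/50 + 21/100 → 39/100
merge 27/100 + 17/50 → 61/100
merge 39/100 + 61/100 → 1
L = 17/100 + 27/100 + 17/50 + 39/100 + 61/100 + 1 = 139/50 = 2.78 bits/symbol.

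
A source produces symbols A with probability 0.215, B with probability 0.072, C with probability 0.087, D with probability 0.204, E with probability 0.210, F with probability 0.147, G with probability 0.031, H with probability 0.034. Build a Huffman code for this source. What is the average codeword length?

Repeatedly combine the two least-probable nodes; the expected code length is the sum of the merged weights.
merge 31/1000 + 17/500 → 13/200
merge 13/200 + 9/125 → 137/1000
merge 87/1000 + 137/1000 → 28/125
merge 147/1000 + 51/250 → 351/1000
merge 21/100 + 43/200 → 17/40
merge 28/125 + 351/1000 → 23/40
merge 17/40 + 23/40 → 1
L = 13/200 + 137/1000 + 28/125 + 351/1000 + 17/40 + 23/40 + 1 = 2777/1000 = 2.777 bits/symbol.

2.777 bits/symbol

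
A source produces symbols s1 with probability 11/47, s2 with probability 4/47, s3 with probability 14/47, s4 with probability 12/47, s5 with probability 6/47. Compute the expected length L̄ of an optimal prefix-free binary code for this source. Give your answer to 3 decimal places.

2.213 bits/symbol

Repeatedly combine the two least-probable nodes; the expected code length is the sum of the merged weights.
merge 4/47 + 6/47 → 10/47
merge 10/47 + 11/47 → 21/47
merge 12/47 + 14/47 → 26/47
merge 21/47 + 26/47 → 1
L = 10/47 + 21/47 + 26/47 + 1 = 104/47 ≈ 2.213 bits/symbol.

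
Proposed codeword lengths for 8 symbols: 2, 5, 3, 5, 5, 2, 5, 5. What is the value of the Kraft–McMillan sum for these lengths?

With common denominator 2^5 = 32: Σ 2^(−ℓᵢ) = 8/32 + 1/32 + 4/32 + 1/32 + 1/32 + 8/32 + 1/32 + 1/32 = 25/32 = 0.78125.

0.78125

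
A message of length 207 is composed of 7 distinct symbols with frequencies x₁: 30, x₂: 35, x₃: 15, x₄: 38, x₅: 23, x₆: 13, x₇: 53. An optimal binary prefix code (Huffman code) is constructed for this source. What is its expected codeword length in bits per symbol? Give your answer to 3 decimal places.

Probabilities are the counts divided by 207.
Repeatedly combine the two least-probable nodes; the expected code length is the sum of the merged weights.
merge 13/207 + 5/69 → 28/207
merge 1/9 + 28/207 → 17/69
merge 10/69 + 35/207 → 65/207
merge 38/207 + 17/69 → 89/207
merge 53/207 + 65/207 → 118/207
merge 89/207 + 118/207 → 1
L = 28/207 + 17/69 + 65/207 + 89/207 + 118/207 + 1 = 62/23 ≈ 2.696 bits/symbol.

2.696 bits/symbol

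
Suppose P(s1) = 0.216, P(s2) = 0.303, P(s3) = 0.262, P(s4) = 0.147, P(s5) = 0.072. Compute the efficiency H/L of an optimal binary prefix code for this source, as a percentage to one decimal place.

98.5%

Entropy H = −Σ p log₂ p ≈ 2.1857 bits.
Huffman merges: 9/125+147/1000→219/1000; 27/125+219/1000→87/200; 131/500+303/1000→113/200; 87/200+113/200→1. L = 2219/1000 ≈ 2.2190.
Efficiency = H/L = 2.1857/2.2190 = 98.5%.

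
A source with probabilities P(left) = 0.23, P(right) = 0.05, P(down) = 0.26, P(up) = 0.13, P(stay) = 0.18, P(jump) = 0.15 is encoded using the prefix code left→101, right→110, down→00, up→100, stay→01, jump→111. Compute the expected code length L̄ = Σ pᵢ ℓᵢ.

2.56 bits/symbol

L̄ = Σ pᵢ·ℓᵢ = 0.23·3 + 0.05·3 + 0.26·2 + 0.13·3 + 0.18·2 + 0.15·3 = 2.56 bits/symbol.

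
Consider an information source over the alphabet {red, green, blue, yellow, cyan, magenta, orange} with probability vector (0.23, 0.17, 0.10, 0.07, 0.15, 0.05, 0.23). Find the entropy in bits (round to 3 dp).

2.637 bits

H = −Σ pᵢ log₂ pᵢ.
−0.23·log₂(0.23) = 0.4877
−0.17·log₂(0.17) = 0.4346
−0.10·log₂(0.10) = 0.3322
−0.07·log₂(0.07) = 0.2686
−0.15·log₂(0.15) = 0.4105
−0.05·log₂(0.05) = 0.2161
−0.23·log₂(0.23) = 0.4877
Sum ≈ 2.6373 → 2.637 bits.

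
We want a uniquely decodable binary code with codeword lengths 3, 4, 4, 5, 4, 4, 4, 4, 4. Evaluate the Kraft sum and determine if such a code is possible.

With common denominator 2^5 = 32: Σ 2^(−ℓᵢ) = 4/32 + 2/32 + 2/32 + 1/32 + 2/32 + 2/32 + 2/32 + 2/32 + 2/32 = 19/32 = 0.59375.
Kraft's inequality requires Σ ≤ 1; here Σ = 0.59375 ≤ 1, so such a prefix code exists.

0.59375; yes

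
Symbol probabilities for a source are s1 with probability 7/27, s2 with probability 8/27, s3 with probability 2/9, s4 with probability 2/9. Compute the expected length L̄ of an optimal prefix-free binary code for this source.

Repeatedly combine the two least-probable nodes; the expected code length is the sum of the merged weights.
merge 2/9 + 2/9 → 4/9
merge 7/27 + 8/27 → 5/9
merge 4/9 + 5/9 → 1
L = 4/9 + 5/9 + 1 = 2 bits/symbol.

2 bits/symbol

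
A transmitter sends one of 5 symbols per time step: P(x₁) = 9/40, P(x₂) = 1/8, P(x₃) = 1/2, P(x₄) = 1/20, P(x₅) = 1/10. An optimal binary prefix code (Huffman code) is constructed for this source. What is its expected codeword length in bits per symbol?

1.925 bits/symbol

Repeatedly combine the two least-probable nodes; the expected code length is the sum of the merged weights.
merge 1/20 + 1/10 → 3/20
merge 1/8 + 3/20 → 11/40
merge 9/40 + 11/40 → 1/2
merge 1/2 + 1/2 → 1
L = 3/20 + 11/40 + 1/2 + 1 = 77/40 = 1.925 bits/symbol.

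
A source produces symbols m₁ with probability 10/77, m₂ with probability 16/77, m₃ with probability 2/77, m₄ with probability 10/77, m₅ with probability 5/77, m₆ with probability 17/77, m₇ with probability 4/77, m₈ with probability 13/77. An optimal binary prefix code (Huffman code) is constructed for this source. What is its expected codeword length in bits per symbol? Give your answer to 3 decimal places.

2.792 bits/symbol

Repeatedly combine the two least-probable nodes; the expected code length is the sum of the merged weights.
merge 2/77 + 4/77 → 6/77
merge 5/77 + 6/77 → 1/7
merge 10/77 + 10/77 → 20/77
merge 1/7 + 13/77 → 24/77
merge 16/77 + 17/77 → 3/7
merge 20/77 + 24/77 → 4/7
merge 3/7 + 4/7 → 1
L = 6/77 + 1/7 + 20/77 + 24/77 + 3/7 + 4/7 + 1 = 215/77 ≈ 2.792 bits/symbol.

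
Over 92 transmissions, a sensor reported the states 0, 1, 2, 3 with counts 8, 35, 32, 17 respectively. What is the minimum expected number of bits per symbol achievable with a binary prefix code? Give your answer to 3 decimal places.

1.891 bits/symbol

Probabilities are the counts divided by 92.
Repeatedly combine the two least-probable nodes; the expected code length is the sum of the merged weights.
merge 2/23 + 17/92 → 25/92
merge 25/92 + 8/23 → 57/92
merge 35/92 + 57/92 → 1
L = 25/92 + 57/92 + 1 = 87/46 ≈ 1.891 bits/symbol.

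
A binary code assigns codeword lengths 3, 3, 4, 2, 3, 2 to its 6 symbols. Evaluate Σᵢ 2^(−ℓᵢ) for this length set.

0.9375

With common denominator 2^4 = 16: Σ 2^(−ℓᵢ) = 2/16 + 2/16 + 1/16 + 4/16 + 2/16 + 4/16 = 15/16 = 0.9375.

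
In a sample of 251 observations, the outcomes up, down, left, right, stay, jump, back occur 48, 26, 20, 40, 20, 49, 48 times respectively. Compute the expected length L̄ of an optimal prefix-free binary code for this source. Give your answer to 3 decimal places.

2.773 bits/symbol

Probabilities are the counts divided by 251.
Repeatedly combine the two least-probable nodes; the expected code length is the sum of the merged weights.
merge 20/251 + 20/251 → 40/251
merge 26/251 + 40/251 → 66/251
merge 40/251 + 48/251 → 88/251
merge 48/251 + 49/251 → 97/251
merge 66/251 + 88/251 → 154/251
merge 97/251 + 154/251 → 1
L = 40/251 + 66/251 + 88/251 + 97/251 + 154/251 + 1 = 696/251 ≈ 2.773 bits/symbol.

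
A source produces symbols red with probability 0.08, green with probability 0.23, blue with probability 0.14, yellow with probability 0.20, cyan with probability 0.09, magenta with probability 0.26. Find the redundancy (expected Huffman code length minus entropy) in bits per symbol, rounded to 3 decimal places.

0.021 bits

Entropy H = −Σ p log₂ p ≈ 2.4586 bits.
Huffman merges: 2/25+9/100→17/100; 7/50+17/100→31/100; 1/5+23/100→43/100; 13/50+31/100→57/100; 43/100+57/100→1. L = 62/25 ≈ 2.4800.
L − H = 2.4800 − 2.4586 = 0.021 bits.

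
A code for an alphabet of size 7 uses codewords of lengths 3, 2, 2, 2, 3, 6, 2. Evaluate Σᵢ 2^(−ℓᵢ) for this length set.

1.265625

With common denominator 2^6 = 64: Σ 2^(−ℓᵢ) = 8/64 + 16/64 + 16/64 + 16/64 + 8/64 + 1/64 + 16/64 = 81/64 = 1.265625.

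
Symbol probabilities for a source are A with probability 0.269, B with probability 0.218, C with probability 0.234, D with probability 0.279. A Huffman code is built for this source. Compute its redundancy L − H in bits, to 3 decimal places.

Entropy H = −Σ p log₂ p ≈ 1.9928 bits.
Huffman merges: 109/500+117/500→113/250; 269/1000+279/1000→137/250; 113/250+137/250→1. L = 2 ≈ 2.0000.
L − H = 2.0000 − 1.9928 = 0.007 bits.

0.007 bits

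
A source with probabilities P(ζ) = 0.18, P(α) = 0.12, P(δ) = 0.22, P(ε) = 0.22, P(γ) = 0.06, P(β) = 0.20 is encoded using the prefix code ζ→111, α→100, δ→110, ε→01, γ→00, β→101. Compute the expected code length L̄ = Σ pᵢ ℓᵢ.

2.72 bits/symbol

L̄ = Σ pᵢ·ℓᵢ = 0.18·3 + 0.12·3 + 0.22·3 + 0.22·2 + 0.06·2 + 0.20·3 = 2.72 bits/symbol.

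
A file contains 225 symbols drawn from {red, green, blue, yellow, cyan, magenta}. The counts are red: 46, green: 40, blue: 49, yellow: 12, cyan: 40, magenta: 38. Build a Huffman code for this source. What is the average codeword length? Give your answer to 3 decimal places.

Probabilities are the counts divided by 225.
Repeatedly combine the two least-probable nodes; the expected code length is the sum of the merged weights.
merge 4/75 + 38/225 → 2/9
merge 8/45 + 8/45 → 16/45
merge 46/225 + 49/225 → 19/45
merge 2/9 + 16/45 → 26/45
merge 19/45 + 26/45 → 1
L = 2/9 + 16/45 + 19/45 + 26/45 + 1 = 116/45 ≈ 2.578 bits/symbol.

2.578 bits/symbol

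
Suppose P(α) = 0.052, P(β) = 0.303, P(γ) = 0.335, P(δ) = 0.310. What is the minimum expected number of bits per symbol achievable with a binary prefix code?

Repeatedly combine the two least-probable nodes; the expected code length is the sum of the merged weights.
merge 13/250 + 303/1000 → 71/200
merge 31/100 + 67/200 → 129/200
merge 71/200 + 129/200 → 1
L = 71/200 + 129/200 + 1 = 2 bits/symbol.

2 bits/symbol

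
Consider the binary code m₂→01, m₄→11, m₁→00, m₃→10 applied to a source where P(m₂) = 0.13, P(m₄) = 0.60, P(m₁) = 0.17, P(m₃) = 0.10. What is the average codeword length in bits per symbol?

2 bits/symbol

L̄ = Σ pᵢ·ℓᵢ = 0.13·2 + 0.60·2 + 0.17·2 + 0.10·2 = 2 bits/symbol.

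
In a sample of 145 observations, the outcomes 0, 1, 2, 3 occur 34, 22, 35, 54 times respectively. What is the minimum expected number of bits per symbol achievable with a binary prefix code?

2 bits/symbol

Probabilities are the counts divided by 145.
Repeatedly combine the two least-probable nodes; the expected code length is the sum of the merged weights.
merge 22/145 + 34/145 → 56/145
merge 7/29 + 54/145 → 89/145
merge 56/145 + 89/145 → 1
L = 56/145 + 89/145 + 1 = 2 bits/symbol.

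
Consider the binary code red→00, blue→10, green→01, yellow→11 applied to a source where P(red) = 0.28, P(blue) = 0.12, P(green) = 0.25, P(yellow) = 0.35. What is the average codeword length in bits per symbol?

L̄ = Σ pᵢ·ℓᵢ = 0.28·2 + 0.12·2 + 0.25·2 + 0.35·2 = 2 bits/symbol.

2 bits/symbol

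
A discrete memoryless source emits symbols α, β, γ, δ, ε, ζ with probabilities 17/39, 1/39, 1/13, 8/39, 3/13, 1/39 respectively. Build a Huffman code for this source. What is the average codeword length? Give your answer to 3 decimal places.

Repeatedly combine the two least-probable nodes; the expected code length is the sum of the merged weights.
merge 1/39 + 1/39 → 2/39
merge 2/39 + 1/13 → 5/39
merge 5/39 + 8/39 → 1/3
merge 3/13 + 1/3 → 22/39
merge 17/39 + 22/39 → 1
L = 2/39 + 5/39 + 1/3 + 22/39 + 1 = 27/13 ≈ 2.077 bits/symbol.

2.077 bits/symbol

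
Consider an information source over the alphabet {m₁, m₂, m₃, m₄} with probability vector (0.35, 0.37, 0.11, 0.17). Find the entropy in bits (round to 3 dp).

H = −Σ pᵢ log₂ pᵢ.
−0.35·log₂(0.35) = 0.5301
−0.37·log₂(0.37) = 0.5307
−0.11·log₂(0.11) = 0.3503
−0.17·log₂(0.17) = 0.4346
Sum ≈ 1.8457 → 1.846 bits.

1.846 bits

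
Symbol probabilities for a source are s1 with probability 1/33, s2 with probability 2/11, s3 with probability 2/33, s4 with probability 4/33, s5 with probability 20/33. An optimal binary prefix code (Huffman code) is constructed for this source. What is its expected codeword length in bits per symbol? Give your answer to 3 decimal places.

Repeatedly combine the two least-probable nodes; the expected code length is the sum of the merged weights.
merge 1/33 + 2/33 → 1/11
merge 1/11 + 4/33 → 7/33
merge 2/11 + 7/33 → 13/33
merge 13/33 + 20/33 → 1
L = 1/11 + 7/33 + 13/33 + 1 = 56/33 ≈ 1.697 bits/symbol.

1.697 bits/symbol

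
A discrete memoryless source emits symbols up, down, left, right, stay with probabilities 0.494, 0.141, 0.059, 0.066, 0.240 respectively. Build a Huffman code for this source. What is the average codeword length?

Repeatedly combine the two least-probable nodes; the expected code length is the sum of the merged weights.
merge 59/1000 + 33/500 → 1/8
merge 1/8 + 141/1000 → 133/500
merge 6/25 + 133/500 → 253/500
merge 247/500 + 253/500 → 1
L = 1/8 + 133/500 + 253/500 + 1 = 1897/1000 = 1.897 bits/symbol.

1.897 bits/symbol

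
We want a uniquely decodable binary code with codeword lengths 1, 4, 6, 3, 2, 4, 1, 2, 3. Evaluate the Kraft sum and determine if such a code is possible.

1.890625; no

With common denominator 2^6 = 64: Σ 2^(−ℓᵢ) = 32/64 + 4/64 + 1/64 + 8/64 + 16/64 + 4/64 + 32/64 + 16/64 + 8/64 = 121/64 = 1.890625.
Kraft's inequality requires Σ ≤ 1; here Σ = 1.890625 > 1, so no such prefix code exists.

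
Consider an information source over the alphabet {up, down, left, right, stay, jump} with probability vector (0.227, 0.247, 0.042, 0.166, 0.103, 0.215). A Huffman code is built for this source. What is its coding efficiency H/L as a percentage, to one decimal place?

98.6%

Entropy H = −Σ p log₂ p ≈ 2.4206 bits.
Huffman merges: 21/500+103/1000→29/200; 29/200+83/500→311/1000; 43/200+227/1000→221/500; 247/1000+311/1000→279/500; 221/500+279/500→1. L = 307/125 ≈ 2.4560.
Efficiency = H/L = 2.4206/2.4560 = 98.6%.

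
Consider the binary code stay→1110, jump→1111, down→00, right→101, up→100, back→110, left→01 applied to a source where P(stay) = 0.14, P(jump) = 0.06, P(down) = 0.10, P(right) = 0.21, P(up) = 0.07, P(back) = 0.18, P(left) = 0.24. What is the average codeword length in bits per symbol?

L̄ = Σ pᵢ·ℓᵢ = 0.14·4 + 0.06·4 + 0.10·2 + 0.21·3 + 0.07·3 + 0.18·3 + 0.24·2 = 2.86 bits/symbol.

2.86 bits/symbol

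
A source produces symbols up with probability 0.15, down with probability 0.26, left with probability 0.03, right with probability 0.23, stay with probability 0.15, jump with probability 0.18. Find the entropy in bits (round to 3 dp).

2.411 bits

H = −Σ pᵢ log₂ pᵢ.
−0.15·log₂(0.15) = 0.4105
−0.26·log₂(0.26) = 0.5053
−0.03·log₂(0.03) = 0.1518
−0.23·log₂(0.23) = 0.4877
−0.15·log₂(0.15) = 0.4105
−0.18·log₂(0.18) = 0.4453
Sum ≈ 2.4111 → 2.411 bits.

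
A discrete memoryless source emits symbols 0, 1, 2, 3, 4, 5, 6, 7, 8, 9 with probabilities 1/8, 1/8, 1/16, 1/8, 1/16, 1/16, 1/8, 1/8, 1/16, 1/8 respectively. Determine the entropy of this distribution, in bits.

3.25 bits

Each probability is a power of 1/2, so log₂(1/p) is an integer.
H = Σ p·log₂(1/p) = 1/8·3 + 1/8·3 + 1/16·4 + 1/8·3 + 1/16·4 + 1/16·4 + 1/8·3 + 1/8·3 + 1/16·4 + 1/8·3 = 3.25 bits.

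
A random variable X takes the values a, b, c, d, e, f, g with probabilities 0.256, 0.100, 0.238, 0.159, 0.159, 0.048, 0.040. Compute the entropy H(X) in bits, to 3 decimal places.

2.568 bits

H = −Σ pᵢ log₂ pᵢ.
−0.256·log₂(0.256) = 0.5032
−0.100·log₂(0.100) = 0.3322
−0.238·log₂(0.238) = 0.4929
−0.159·log₂(0.159) = 0.4218
−0.159·log₂(0.159) = 0.4218
−0.048·log₂(0.048) = 0.2103
−0.040·log₂(0.040) = 0.1858
Sum ≈ 2.5680 → 2.568 bits.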